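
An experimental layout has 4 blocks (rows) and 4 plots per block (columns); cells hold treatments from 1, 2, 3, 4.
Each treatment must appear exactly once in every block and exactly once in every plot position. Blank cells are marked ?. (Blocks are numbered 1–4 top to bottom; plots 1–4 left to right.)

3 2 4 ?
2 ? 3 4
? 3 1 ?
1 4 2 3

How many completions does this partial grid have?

1

Block 1, plot 4: eliminating its block and plot leaves {1}.
Block 2, plot 2: eliminating its block and plot leaves {1}.
Block 3, plot 1: eliminating its block and plot leaves {4}.
Block 3, plot 4: eliminating its block and plot leaves {2}.
Only one assignment across all blanks avoids any block or plot repeat, giving 1 completion.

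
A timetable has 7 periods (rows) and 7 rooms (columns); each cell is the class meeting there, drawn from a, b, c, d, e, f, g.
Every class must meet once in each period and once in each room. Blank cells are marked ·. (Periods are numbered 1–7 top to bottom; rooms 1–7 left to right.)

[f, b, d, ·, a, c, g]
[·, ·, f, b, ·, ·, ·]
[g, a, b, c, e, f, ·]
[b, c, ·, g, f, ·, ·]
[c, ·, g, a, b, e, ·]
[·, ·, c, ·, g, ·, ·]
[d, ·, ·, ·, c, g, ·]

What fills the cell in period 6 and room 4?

Period 1, room 4: period 1 has {a, b, c, d, f, g} and room 4 has {a, b, c, g}, leaving only e.
Period 2, room 5: period 2 has {b, f} and room 5 has {a, b, c, e, f, g}, leaving only d.
Period 2, room 6: period 2 has {b, d, f} and room 6 has {c, e, f, g}, leaving only a.
Period 2, room 1: period 2 has {a, b, d, f} and room 1 has {b, c, d, f, g}, leaving only e.
Period 2, room 2: period 2 has {a, b, d, e, f} and room 2 has {a, b, c}, leaving only g.
Period 2, room 7: period 2 has {a, b, d, e, f, g} and room 7 has {g}, leaving only c.
Period 3, room 7: period 3 has {a, b, c, e, f, g} and room 7 has {c, g}, leaving only d.
Period 4, room 6: period 4 has {b, c, f, g} and room 6 has {a, c, e, f, g}, leaving only d.
Period 5, room 7: period 5 has {a, b, c, e, g} and room 7 has {c, d, g}, leaving only f.
Period 5, room 2: period 5 has {a, b, c, e, f, g} and room 2 has {a, b, c, g}, leaving only d.
Period 6, room 1: period 6 has {c, g} and room 1 has {b, c, d, e, f, g}, leaving only a.
Period 6, room 6: period 6 has {a, c, g} and room 6 has {a, c, d, e, f, g}, leaving only b.
Period 6, room 7: period 6 has {a, b, c, g} and room 7 has {c, d, f, g}, leaving only e.
Period 4, room 7: period 4 has {b, c, d, f, g} and room 7 has {c, d, e, f, g}, leaving only a.
Period 4, room 3: period 4 has {a, b, c, d, f, g} and room 3 has {b, c, d, f, g}, leaving only e.
Period 6, room 2: period 6 has {a, b, c, e, g} and room 2 has {a, b, c, d, g}, leaving only f.
Period 6 already has {a, b, c, e, f, g} and room 4 already has {a, b, c, e, g}, so period 6, room 4 must be d.

d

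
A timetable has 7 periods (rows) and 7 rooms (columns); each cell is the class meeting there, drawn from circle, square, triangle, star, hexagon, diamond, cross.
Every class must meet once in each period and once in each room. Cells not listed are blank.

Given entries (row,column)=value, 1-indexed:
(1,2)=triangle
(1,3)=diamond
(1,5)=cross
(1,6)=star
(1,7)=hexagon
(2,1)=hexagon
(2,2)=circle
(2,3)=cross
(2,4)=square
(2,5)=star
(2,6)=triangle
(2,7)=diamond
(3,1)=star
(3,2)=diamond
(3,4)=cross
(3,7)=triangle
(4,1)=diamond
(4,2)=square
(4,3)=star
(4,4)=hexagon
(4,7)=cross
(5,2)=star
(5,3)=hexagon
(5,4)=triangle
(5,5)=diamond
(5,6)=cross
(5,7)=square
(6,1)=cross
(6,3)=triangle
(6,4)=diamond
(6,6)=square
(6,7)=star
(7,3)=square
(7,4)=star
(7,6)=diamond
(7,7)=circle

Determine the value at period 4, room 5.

triangle

Period 1, room 4: period 1 has {triangle, star, hexagon, diamond, cross} and room 4 has {square, triangle, star, hexagon, diamond, cross}, leaving only circle.
Period 1, room 1: period 1 has {circle, triangle, star, hexagon, diamond, cross} and room 1 has {star, hexagon, diamond, cross}, leaving only square.
Period 3, room 3: period 3 has {triangle, star, diamond, cross} and room 3 has {square, triangle, star, hexagon, diamond, cross}, leaving only circle.
Period 3, room 6: period 3 has {circle, triangle, star, diamond, cross} and room 6 has {square, triangle, star, diamond, cross}, leaving only hexagon.
Period 3, room 5: period 3 has {circle, triangle, star, hexagon, diamond, cross} and room 5 has {star, diamond, cross}, leaving only square.
Period 4, room 6: period 4 has {square, star, hexagon, diamond, cross} and room 6 has {square, triangle, star, hexagon, diamond, cross}, leaving only circle.
Period 4 already has {circle, square, star, hexagon, diamond, cross} and room 5 already has {square, star, diamond, cross}, so period 4, room 5 must be triangle.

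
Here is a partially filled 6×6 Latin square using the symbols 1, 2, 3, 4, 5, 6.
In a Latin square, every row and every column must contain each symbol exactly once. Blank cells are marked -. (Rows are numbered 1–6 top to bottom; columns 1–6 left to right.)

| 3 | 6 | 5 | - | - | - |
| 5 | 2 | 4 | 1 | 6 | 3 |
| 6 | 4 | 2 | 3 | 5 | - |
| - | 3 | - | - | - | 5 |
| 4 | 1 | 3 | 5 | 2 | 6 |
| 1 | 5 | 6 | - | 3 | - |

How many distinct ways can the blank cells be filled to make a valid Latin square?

2

Row 1, column 4: eliminating its row and column leaves {2, 4}.
Row 1, column 5: eliminating its row and column leaves {1, 4}.
Row 1, column 6: eliminating its row and column leaves {1, 2, 4}.
Row 3, column 6: eliminating its row and column leaves {1}.
Row 4, column 1: eliminating its row and column leaves {2}.
Row 4, column 3: eliminating its row and column leaves {1}.
Row 4, column 4: eliminating its row and column leaves {2, 4, 6}.
Row 4, column 5: eliminating its row and column leaves {1, 4}.
Row 6, column 4: eliminating its row and column leaves {2, 4}.
Row 6, column 6: eliminating its row and column leaves {2, 4}.
Enumerating the assignments across these blanks that avoid any row or column repeat gives 2 completions.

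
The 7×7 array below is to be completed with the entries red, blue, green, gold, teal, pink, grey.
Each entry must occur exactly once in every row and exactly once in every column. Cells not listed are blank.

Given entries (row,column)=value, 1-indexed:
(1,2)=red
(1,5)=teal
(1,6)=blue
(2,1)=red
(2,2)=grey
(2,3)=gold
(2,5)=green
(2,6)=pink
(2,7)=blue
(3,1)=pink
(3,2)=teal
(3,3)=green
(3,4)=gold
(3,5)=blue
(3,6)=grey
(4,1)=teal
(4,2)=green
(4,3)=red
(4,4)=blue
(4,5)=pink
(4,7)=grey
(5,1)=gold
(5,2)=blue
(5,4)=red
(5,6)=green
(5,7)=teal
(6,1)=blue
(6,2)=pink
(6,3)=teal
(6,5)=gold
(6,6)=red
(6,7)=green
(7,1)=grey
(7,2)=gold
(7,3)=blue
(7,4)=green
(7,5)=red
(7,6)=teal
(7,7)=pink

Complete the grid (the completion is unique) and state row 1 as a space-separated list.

Row 1, column 1: row 1 has {red, blue, teal} and column 1 has {red, blue, gold, teal, pink, grey}, leaving only green.
Row 1, column 7: row 1 has {red, blue, green, teal} and column 7 has {blue, green, teal, pink, grey}, leaving only gold.
Row 2, column 4: row 2 has {red, blue, green, gold, pink, grey} and column 4 has {red, blue, green, gold}, leaving only teal.
Row 3, column 7: row 3 has {blue, green, gold, teal, pink, grey} and column 7 has {blue, green, gold, teal, pink, grey}, leaving only red.
Row 4, column 6: row 4 has {red, blue, green, teal, pink, grey} and column 6 has {red, blue, green, teal, pink, grey}, leaving only gold.
Row 5, column 5: row 5 has {red, blue, green, gold, teal} and column 5 has {red, blue, green, gold, teal, pink}, leaving only grey.
Row 5, column 3: row 5 has {red, blue, green, gold, teal, grey} and column 3 has {red, blue, green, gold, teal}, leaving only pink.
Row 1, column 3: row 1 has {red, blue, green, gold, teal} and column 3 has {red, blue, green, gold, teal, pink}, leaving only grey.
Row 1, column 4: row 1 has {red, blue, green, gold, teal, grey} and column 4 has {red, blue, green, gold, teal}, leaving only pink.
So row 1 reads: green red grey pink teal blue gold.

green red grey pink teal blue gold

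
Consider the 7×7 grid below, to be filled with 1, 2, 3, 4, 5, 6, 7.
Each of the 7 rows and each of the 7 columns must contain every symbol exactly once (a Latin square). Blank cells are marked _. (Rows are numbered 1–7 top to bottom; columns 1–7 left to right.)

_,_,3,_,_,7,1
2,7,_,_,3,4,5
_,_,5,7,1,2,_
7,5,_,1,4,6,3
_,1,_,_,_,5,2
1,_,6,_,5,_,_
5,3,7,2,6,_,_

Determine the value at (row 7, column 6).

1

Row 7 already has {2, 3, 5, 6, 7} and column 6 already has {2, 4, 5, 6, 7}, so row 7, column 6 must be 1.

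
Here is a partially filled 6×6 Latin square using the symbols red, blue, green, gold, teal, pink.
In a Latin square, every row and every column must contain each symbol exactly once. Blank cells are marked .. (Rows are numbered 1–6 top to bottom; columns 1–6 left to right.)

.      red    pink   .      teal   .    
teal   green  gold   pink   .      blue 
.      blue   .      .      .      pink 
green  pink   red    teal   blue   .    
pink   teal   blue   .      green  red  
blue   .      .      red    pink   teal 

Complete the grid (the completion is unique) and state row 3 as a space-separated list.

red blue teal green gold pink

Row 1, column 1: row 1 has {red, teal, pink} and column 1 has {blue, green, teal, pink}, leaving only gold.
Row 3, column 1: row 3 has {blue, pink} and column 1 has {blue, green, gold, teal, pink}, leaving only red.
Row 3, column 5: row 3 has {red, blue, pink} and column 5 has {blue, green, teal, pink}, leaving only gold.
Row 3, column 4: row 3 has {red, blue, gold, pink} and column 4 has {red, teal, pink}, leaving only green.
Row 3, column 3: row 3 has {red, blue, green, gold, pink} and column 3 has {red, blue, gold, pink}, leaving only teal.
So row 3 reads: red blue teal green gold pink.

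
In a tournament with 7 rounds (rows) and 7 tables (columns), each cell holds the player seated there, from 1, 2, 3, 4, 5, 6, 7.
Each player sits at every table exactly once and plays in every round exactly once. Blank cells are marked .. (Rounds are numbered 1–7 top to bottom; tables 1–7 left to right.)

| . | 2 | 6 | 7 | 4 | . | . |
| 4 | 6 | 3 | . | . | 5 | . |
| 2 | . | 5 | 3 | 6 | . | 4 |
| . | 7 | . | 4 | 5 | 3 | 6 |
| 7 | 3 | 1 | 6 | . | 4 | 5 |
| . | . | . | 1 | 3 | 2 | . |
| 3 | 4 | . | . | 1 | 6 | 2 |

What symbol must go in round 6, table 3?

Round 1, table 6: round 1 has {2, 4, 6, 7} and table 6 has {2, 3, 4, 5, 6}, leaving only 1.
Round 1, table 1: round 1 has {1, 2, 4, 6, 7} and table 1 has {2, 3, 4, 7}, leaving only 5.
Round 1, table 7: round 1 has {1, 2, 4, 5, 6, 7} and table 7 has {2, 4, 5, 6}, leaving only 3.
Round 2, table 4: round 2 has {3, 4, 5, 6} and table 4 has {1, 3, 4, 6, 7}, leaving only 2.
Round 2, table 5: round 2 has {2, 3, 4, 5, 6} and table 5 has {1, 3, 4, 5, 6}, leaving only 7.
Round 2, table 7: round 2 has {2, 3, 4, 5, 6, 7} and table 7 has {2, 3, 4, 5, 6}, leaving only 1.
Round 3, table 2: round 3 has {2, 3, 4, 5, 6} and table 2 has {2, 3, 4, 6, 7}, leaving only 1.
Round 3, table 6: round 3 has {1, 2, 3, 4, 5, 6} and table 6 has {1, 2, 3, 4, 5, 6}, leaving only 7.
Round 4, table 1: round 4 has {3, 4, 5, 6, 7} and table 1 has {2, 3, 4, 5, 7}, leaving only 1.
Round 4, table 3: round 4 has {1, 3, 4, 5, 6, 7} and table 3 has {1, 3, 5, 6}, leaving only 2.
Round 5, table 5: round 5 has {1, 3, 4, 5, 6, 7} and table 5 has {1, 3, 4, 5, 6, 7}, leaving only 2.
Round 6, table 1: round 6 has {1, 2, 3} and table 1 has {1, 2, 3, 4, 5, 7}, leaving only 6.
Round 6, table 2: round 6 has {1, 2, 3, 6} and table 2 has {1, 2, 3, 4, 6, 7}, leaving only 5.
Round 6, table 7: round 6 has {1, 2, 3, 5, 6} and table 7 has {1, 2, 3, 4, 5, 6}, leaving only 7.
Round 6 already has {1, 2, 3, 5, 6, 7} and table 3 already has {1, 2, 3, 5, 6}, so round 6, table 3 must be 4.

4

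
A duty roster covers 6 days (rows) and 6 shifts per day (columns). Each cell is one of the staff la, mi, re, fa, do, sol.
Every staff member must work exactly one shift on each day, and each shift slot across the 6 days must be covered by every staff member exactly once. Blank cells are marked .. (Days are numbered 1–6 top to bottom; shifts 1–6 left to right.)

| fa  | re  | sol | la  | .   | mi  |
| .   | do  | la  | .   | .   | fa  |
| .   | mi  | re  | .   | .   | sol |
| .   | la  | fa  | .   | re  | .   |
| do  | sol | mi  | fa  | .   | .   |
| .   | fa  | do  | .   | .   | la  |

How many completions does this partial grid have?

Day 1, shift 5: eliminating its day and shift leaves {do}.
Day 2, shift 1: eliminating its day and shift leaves {mi, re, sol}.
Day 2, shift 4: eliminating its day and shift leaves {mi, re, sol}.
Day 2, shift 5: eliminating its day and shift leaves {mi, sol}.
Day 3, shift 1: eliminating its day and shift leaves {la}.
Day 3, shift 4: eliminating its day and shift leaves {do}.
Day 3, shift 5: eliminating its day and shift leaves {la, fa, do}.
Day 4, shift 1: eliminating its day and shift leaves {mi, sol}.
Day 4, shift 4: eliminating its day and shift leaves {mi, do, sol}.
Day 4, shift 6: eliminating its day and shift leaves {do}.
Day 5, shift 5: eliminating its day and shift leaves {la}.
Day 5, shift 6: eliminating its day and shift leaves {re}.
Day 6, shift 1: eliminating its day and shift leaves {mi, re, sol}.
Day 6, shift 4: eliminating its day and shift leaves {mi, re, sol}.
Day 6, shift 5: eliminating its day and shift leaves {mi, sol}.
Enumerating the assignments across these blanks that avoid any day or shift repeat gives 4 completions.

4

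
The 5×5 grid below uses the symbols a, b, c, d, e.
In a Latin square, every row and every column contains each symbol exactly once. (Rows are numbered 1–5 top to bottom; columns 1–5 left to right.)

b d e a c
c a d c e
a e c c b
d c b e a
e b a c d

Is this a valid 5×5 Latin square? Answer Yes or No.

No

Row 2 contains c twice (at columns 1 and 4); row 3 is also not a permutation.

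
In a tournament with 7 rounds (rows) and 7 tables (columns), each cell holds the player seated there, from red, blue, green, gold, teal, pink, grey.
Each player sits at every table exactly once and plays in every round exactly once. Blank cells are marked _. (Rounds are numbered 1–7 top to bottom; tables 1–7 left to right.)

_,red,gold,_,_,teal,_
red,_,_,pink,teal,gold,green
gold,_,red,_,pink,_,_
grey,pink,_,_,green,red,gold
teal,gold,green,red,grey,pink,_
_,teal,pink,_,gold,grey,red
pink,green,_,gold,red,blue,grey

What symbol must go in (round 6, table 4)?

green

Round 1, table 5: round 1 has {red, gold, teal} and table 5 has {red, green, gold, teal, pink, grey}, leaving only blue.
Round 1, table 1: round 1 has {red, blue, gold, teal} and table 1 has {red, gold, teal, pink, grey}, leaving only green.
Round 1, table 4: round 1 has {red, blue, green, gold, teal} and table 4 has {red, gold, pink}, leaving only grey.
Round 1, table 7: round 1 has {red, blue, green, gold, teal, grey} and table 7 has {red, green, gold, grey}, leaving only pink.
Round 3, table 6: round 3 has {red, gold, pink} and table 6 has {red, blue, gold, teal, pink, grey}, leaving only green.
Round 5, table 7: round 5 has {red, green, gold, teal, pink, grey} and table 7 has {red, green, gold, pink, grey}, leaving only blue.
Round 3, table 7: round 3 has {red, green, gold, pink} and table 7 has {red, blue, green, gold, pink, grey}, leaving only teal.
Round 3, table 4: round 3 has {red, green, gold, teal, pink} and table 4 has {red, gold, pink, grey}, leaving only blue.
Round 6 already has {red, gold, teal, pink, grey} and table 4 already has {red, blue, gold, pink, grey}, so round 6, table 4 must be green.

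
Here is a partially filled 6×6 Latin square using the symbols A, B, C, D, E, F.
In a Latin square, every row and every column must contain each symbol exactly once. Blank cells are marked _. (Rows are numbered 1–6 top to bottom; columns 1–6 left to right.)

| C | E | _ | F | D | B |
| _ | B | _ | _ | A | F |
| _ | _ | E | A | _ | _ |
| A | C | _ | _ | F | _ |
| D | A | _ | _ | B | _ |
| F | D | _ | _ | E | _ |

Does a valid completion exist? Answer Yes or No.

Yes

No row or column among the givens repeats a symbol, and propagating forced cells runs into no contradiction.
One valid completion exists (for instance, C E A F D B / E B D C A F / B F E A C D / A C B D F E / D A F E B C / F D C B E A).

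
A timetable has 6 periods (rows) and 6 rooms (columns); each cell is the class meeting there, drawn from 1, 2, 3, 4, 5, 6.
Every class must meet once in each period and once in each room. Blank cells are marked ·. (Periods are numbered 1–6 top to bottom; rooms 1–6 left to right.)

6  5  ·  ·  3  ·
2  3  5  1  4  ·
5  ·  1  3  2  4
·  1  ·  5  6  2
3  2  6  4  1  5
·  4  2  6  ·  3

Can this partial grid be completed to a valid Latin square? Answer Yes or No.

No period or room among the givens repeats a symbol, and propagating forced cells runs into no contradiction.
One valid completion exists (for instance, 6 5 4 2 3 1 / 2 3 5 1 4 6 / 5 6 1 3 2 4 / 4 1 3 5 6 2 / 3 2 6 4 1 5 / 1 4 2 6 5 3).

Yes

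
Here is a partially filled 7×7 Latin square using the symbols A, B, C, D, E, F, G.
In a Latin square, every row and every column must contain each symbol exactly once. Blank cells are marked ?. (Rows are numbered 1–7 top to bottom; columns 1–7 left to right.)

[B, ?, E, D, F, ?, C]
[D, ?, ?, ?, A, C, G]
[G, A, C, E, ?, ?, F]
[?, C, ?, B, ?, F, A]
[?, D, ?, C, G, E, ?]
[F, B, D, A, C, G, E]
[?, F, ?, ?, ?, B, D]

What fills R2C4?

F

Row 2 already has {A, C, D, G} and column 4 already has {A, B, C, D, E}, so row 2, column 4 must be F.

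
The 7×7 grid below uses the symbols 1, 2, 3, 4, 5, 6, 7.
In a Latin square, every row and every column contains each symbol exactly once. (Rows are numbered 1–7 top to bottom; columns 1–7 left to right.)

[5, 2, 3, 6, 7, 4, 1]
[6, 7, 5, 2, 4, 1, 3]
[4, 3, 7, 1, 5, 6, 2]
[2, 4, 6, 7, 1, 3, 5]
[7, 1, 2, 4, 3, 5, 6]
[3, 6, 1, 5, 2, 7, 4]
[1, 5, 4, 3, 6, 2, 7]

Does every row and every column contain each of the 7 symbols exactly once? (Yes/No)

Each row is a permutation of the 7 symbols, and so is each column.

Yes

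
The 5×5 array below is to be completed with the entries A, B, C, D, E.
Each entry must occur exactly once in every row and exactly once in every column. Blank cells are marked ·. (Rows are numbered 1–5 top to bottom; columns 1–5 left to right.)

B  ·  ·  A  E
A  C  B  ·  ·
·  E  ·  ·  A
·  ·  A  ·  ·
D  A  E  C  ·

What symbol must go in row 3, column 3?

Row 1, column 2: row 1 has {A, B, E} and column 2 has {A, C, E}, leaving only D.
Row 1, column 3: row 1 has {A, B, D, E} and column 3 has {A, B, E}, leaving only C.
Row 3 already has {A, E} and column 3 already has {A, B, C, E}, so row 3, column 3 must be D.

D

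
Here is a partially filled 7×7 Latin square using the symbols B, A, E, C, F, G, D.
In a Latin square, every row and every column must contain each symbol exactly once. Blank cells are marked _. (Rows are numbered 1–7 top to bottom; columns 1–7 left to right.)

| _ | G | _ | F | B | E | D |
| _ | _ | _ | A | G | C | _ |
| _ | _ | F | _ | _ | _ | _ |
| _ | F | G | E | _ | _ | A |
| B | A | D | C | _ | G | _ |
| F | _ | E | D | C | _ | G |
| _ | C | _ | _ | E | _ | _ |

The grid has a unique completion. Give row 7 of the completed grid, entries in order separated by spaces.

Row 2, column 3: row 2 has {A, C, G} and column 3 has {E, F, G, D}, leaving only B.
Row 7, column 3: row 7 has {E, C} and column 3 has {B, E, F, G, D}, leaving only A.
Row 1, column 3: row 1 has {B, E, F, G, D} and column 3 has {B, A, E, F, G, D}, leaving only C.
Row 1, column 1: row 1 has {B, E, C, F, G, D} and column 1 has {B, F}, leaving only A.
Row 4, column 5: row 4 has {A, E, F, G} and column 5 has {B, E, C, G}, leaving only D.
Row 3, column 5: row 3 has {F} and column 5 has {B, E, C, G, D}, leaving only A.
Row 4, column 1: row 4 has {A, E, F, G, D} and column 1 has {B, A, F}, leaving only C.
Row 4, column 6: row 4 has {A, E, C, F, G, D} and column 6 has {E, C, G}, leaving only B.
Row 3, column 6: row 3 has {A, F} and column 6 has {B, E, C, G}, leaving only D.
Row 7, column 6: row 7 has {A, E, C} and column 6 has {B, E, C, G, D}, leaving only F.
Row 7, column 7: row 7 has {A, E, C, F} and column 7 has {A, G, D}, leaving only B.
Row 7, column 4: row 7 has {B, A, E, C, F} and column 4 has {A, E, C, F, D}, leaving only G.
Row 7, column 1: row 7 has {B, A, E, C, F, G} and column 1 has {B, A, C, F}, leaving only D.
So row 7 reads: D C A G E F B.

D C A G E F B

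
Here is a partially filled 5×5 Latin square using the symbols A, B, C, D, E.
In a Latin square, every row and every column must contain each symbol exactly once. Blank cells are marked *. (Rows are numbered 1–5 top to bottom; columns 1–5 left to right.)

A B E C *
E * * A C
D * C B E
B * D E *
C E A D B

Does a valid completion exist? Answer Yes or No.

No row or column among the givens repeats a symbol, and propagating forced cells runs into no contradiction.
One valid completion exists (for instance, A B E C D / E D B A C / D A C B E / B C D E A / C E A D B).

Yes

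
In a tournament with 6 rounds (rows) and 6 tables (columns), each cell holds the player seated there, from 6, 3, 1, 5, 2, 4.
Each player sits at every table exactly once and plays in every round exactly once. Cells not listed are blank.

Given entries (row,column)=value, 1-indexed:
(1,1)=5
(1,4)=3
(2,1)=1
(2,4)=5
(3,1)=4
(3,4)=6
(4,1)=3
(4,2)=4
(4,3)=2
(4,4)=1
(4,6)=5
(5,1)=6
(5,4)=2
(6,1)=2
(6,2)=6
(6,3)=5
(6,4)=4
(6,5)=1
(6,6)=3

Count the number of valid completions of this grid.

10

Round 1, table 2: eliminating its round and table leaves {1, 2}.
Round 1, table 3: eliminating its round and table leaves {6, 1, 4}.
Round 1, table 5: eliminating its round and table leaves {6, 2, 4}.
Round 1, table 6: eliminating its round and table leaves {6, 1, 2, 4}.
Round 2, table 2: eliminating its round and table leaves {3, 2}.
Round 2, table 3: eliminating its round and table leaves {6, 3, 4}.
Round 2, table 5: eliminating its round and table leaves {6, 3, 2, 4}.
Round 2, table 6: eliminating its round and table leaves {6, 2, 4}.
Round 3, table 2: eliminating its round and table leaves {3, 1, 5, 2}.
Round 3, table 3: eliminating its round and table leaves {3, 1}.
Round 3, table 5: eliminating its round and table leaves {3, 5, 2}.
Round 3, table 6: eliminating its round and table leaves {1, 2}.
Round 4, table 5: eliminating its round and table leaves {6}.
Round 5, table 2: eliminating its round and table leaves {3, 1, 5}.
Round 5, table 3: eliminating its round and table leaves {3, 1, 4}.
Round 5, table 5: eliminating its round and table leaves {3, 5, 4}.
Round 5, table 6: eliminating its round and table leaves {1, 4}.
Enumerating the assignments across these blanks that avoid any round or table repeat gives 10 completions.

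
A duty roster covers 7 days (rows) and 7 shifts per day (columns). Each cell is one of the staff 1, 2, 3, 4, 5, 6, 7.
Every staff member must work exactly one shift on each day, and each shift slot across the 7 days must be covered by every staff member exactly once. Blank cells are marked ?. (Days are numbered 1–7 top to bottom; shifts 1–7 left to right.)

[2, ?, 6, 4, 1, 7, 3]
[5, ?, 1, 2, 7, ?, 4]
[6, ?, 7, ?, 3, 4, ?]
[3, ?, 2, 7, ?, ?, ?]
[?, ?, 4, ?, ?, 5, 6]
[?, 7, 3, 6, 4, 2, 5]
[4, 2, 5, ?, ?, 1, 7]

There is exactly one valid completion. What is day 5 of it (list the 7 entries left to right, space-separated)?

Day 5, shift 5: day 5 has {4, 5, 6} and shift 5 has {1, 3, 4, 7}, leaving only 2.
Day 1, shift 2: day 1 has {1, 2, 3, 4, 6, 7} and shift 2 has {2, 7}, leaving only 5.
Day 3, shift 2: day 3 has {3, 4, 6, 7} and shift 2 has {2, 5, 7}, leaving only 1.
Day 5, shift 2: day 5 has {2, 4, 5, 6} and shift 2 has {1, 2, 5, 7}, leaving only 3.
Day 5, shift 4: day 5 has {2, 3, 4, 5, 6} and shift 4 has {2, 4, 6, 7}, leaving only 1.
Day 5, shift 1: day 5 has {1, 2, 3, 4, 5, 6} and shift 1 has {2, 3, 4, 5, 6}, leaving only 7.
So day 5 reads: 7 3 4 1 2 5 6.

7 3 4 1 2 5 6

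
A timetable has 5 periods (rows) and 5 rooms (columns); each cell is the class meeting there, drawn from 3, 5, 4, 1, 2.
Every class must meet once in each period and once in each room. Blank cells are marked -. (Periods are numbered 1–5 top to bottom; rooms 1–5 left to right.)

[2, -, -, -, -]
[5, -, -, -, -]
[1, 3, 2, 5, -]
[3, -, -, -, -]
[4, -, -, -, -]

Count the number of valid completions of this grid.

56

Period 1, room 2: eliminating its period and room leaves {5, 4, 1}.
Period 1, room 3: eliminating its period and room leaves {3, 5, 4, 1}.
Period 1, room 4: eliminating its period and room leaves {3, 4, 1}.
Period 1, room 5: eliminating its period and room leaves {3, 5, 4, 1}.
Period 2, room 2: eliminating its period and room leaves {4, 1, 2}.
Period 2, room 3: eliminating its period and room leaves {3, 4, 1}.
Period 2, room 4: eliminating its period and room leaves {3, 4, 1, 2}.
Period 2, room 5: eliminating its period and room leaves {3, 4, 1, 2}.
Period 3, room 5: eliminating its period and room leaves {4}.
Period 4, room 2: eliminating its period and room leaves {5, 4, 1, 2}.
Period 4, room 3: eliminating its period and room leaves {5, 4, 1}.
Period 4, room 4: eliminating its period and room leaves {4, 1, 2}.
Period 4, room 5: eliminating its period and room leaves {5, 4, 1, 2}.
Period 5, room 2: eliminating its period and room leaves {5, 1, 2}.
Period 5, room 3: eliminating its period and room leaves {3, 5, 1}.
Period 5, room 4: eliminating its period and room leaves {3, 1, 2}.
Period 5, room 5: eliminating its period and room leaves {3, 5, 1, 2}.
Enumerating the assignments across these blanks that avoid any period or room repeat gives 56 completions.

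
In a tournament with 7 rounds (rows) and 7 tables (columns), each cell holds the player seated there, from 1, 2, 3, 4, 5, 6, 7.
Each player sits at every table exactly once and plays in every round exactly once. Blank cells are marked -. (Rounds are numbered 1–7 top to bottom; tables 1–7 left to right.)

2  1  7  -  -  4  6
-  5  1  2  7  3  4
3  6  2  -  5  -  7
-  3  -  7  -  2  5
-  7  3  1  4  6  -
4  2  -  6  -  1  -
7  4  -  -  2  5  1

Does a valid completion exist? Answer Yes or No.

Round 3, table 6: round 3 together with table 6 already contain {1, 2, 3, 4, 5, 6, 7} — every symbol — so nothing can go there. The grid has no valid completion.

No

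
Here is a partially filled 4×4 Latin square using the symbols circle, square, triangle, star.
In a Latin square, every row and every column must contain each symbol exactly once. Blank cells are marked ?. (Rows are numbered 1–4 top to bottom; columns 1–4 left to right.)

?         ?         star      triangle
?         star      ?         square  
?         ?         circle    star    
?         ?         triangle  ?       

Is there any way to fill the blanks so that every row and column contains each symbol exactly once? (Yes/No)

Row 2, column 3: row 2 together with column 3 already contain {circle, square, triangle, star} — every symbol — so nothing can go there. The grid has no valid completion.

No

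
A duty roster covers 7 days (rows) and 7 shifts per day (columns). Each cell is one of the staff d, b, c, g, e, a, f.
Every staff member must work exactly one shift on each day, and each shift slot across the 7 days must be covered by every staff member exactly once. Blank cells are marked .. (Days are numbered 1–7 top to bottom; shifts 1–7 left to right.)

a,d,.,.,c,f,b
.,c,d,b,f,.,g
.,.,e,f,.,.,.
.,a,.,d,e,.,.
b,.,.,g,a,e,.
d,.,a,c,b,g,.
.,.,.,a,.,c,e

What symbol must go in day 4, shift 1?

Day 1, shift 3: day 1 has {d, b, c, a, f} and shift 3 has {d, e, a}, leaving only g.
Day 1, shift 4: day 1 has {d, b, c, g, a, f} and shift 4 has {d, b, c, g, a, f}, leaving only e.
Day 2, shift 1: day 2 has {d, b, c, g, f} and shift 1 has {d, b, a}, leaving only e.
Day 2, shift 6: day 2 has {d, b, c, g, e, f} and shift 6 has {c, g, e, f}, leaving only a.
Day 4, shift 6: day 4 has {d, e, a} and shift 6 has {c, g, e, a, f}, leaving only b.
Day 3, shift 6: day 3 has {e, f} and shift 6 has {b, c, g, e, a, f}, leaving only d.
Day 3, shift 5: day 3 has {d, e, f} and shift 5 has {b, c, e, a, f}, leaving only g.
Day 3, shift 1: day 3 has {d, g, e, f} and shift 1 has {d, b, e, a}, leaving only c.
Day 3, shift 2: day 3 has {d, c, g, e, f} and shift 2 has {d, c, a}, leaving only b.
Day 3, shift 7: day 3 has {d, b, c, g, e, f} and shift 7 has {b, g, e}, leaving only a.
Day 5, shift 2: day 5 has {b, g, e, a} and shift 2 has {d, b, c, a}, leaving only f.
Day 5, shift 3: day 5 has {b, g, e, a, f} and shift 3 has {d, g, e, a}, leaving only c.
Day 4, shift 3: day 4 has {d, b, e, a} and shift 3 has {d, c, g, e, a}, leaving only f.
Day 4 already has {d, b, e, a, f} and shift 1 already has {d, b, c, e, a}, so day 4, shift 1 must be g.

g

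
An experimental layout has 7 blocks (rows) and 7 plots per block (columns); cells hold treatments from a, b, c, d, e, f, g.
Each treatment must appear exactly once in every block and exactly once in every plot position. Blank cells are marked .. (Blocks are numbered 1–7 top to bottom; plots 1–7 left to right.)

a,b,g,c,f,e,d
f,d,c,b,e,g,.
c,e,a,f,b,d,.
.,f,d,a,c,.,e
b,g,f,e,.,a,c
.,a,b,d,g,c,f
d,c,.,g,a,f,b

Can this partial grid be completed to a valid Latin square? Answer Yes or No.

Yes

No block or plot among the givens repeats a symbol, and propagating forced cells runs into no contradiction.
One valid completion exists (for instance, a b g c f e d / f d c b e g a / c e a f b d g / g f d a c b e / b g f e d a c / e a b d g c f / d c e g a f b).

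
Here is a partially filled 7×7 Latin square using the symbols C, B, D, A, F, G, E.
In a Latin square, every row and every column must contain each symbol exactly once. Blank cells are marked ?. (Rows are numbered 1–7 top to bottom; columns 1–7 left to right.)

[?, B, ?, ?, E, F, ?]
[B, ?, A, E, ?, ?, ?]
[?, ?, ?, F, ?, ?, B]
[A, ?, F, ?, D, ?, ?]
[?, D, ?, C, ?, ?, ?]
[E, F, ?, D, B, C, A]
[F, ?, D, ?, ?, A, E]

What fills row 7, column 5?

Row 5, column 1: row 5 has {C, D} and column 1 has {B, A, F, E}, leaving only G.
Row 5, column 7: row 5 has {C, D, G} and column 7 has {B, A, E}, leaving only F.
Row 5, column 5: row 5 has {C, D, F, G} and column 5 has {B, D, E}, leaving only A.
Row 6, column 3: row 6 has {C, B, D, A, F, E} and column 3 has {D, A, F}, leaving only G.
Row 1, column 3: row 1 has {B, F, E} and column 3 has {D, A, F, G}, leaving only C.
Row 1, column 1: row 1 has {C, B, F, E} and column 1 has {B, A, F, G, E}, leaving only D.
Row 1, column 7: row 1 has {C, B, D, F, E} and column 7 has {B, A, F, E}, leaving only G.
Row 1, column 4: row 1 has {C, B, D, F, G, E} and column 4 has {C, D, F, E}, leaving only A.
Row 3, column 1: row 3 has {B, F} and column 1 has {B, D, A, F, G, E}, leaving only C.
Row 3, column 3: row 3 has {C, B, F} and column 3 has {C, D, A, F, G}, leaving only E.
Row 3, column 5: row 3 has {C, B, F, E} and column 5 has {B, D, A, E}, leaving only G.
Row 7 already has {D, A, F, E} and column 5 already has {B, D, A, G, E}, so row 7, column 5 must be C.

C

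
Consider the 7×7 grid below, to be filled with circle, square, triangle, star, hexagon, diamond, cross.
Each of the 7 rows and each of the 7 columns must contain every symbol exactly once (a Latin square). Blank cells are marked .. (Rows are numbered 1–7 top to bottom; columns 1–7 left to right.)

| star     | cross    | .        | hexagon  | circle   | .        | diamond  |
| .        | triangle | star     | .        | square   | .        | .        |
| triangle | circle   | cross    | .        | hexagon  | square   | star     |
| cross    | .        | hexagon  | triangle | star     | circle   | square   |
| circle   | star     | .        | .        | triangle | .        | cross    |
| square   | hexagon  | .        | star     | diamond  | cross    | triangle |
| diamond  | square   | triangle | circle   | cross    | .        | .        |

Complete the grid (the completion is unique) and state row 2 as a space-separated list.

Row 2, column 1: row 2 has {square, triangle, star} and column 1 has {circle, square, triangle, star, diamond, cross}, leaving only hexagon.
Row 2, column 6: row 2 has {square, triangle, star, hexagon} and column 6 has {circle, square, cross}, leaving only diamond.
Row 2, column 4: row 2 has {square, triangle, star, hexagon, diamond} and column 4 has {circle, triangle, star, hexagon}, leaving only cross.
Row 2, column 7: row 2 has {square, triangle, star, hexagon, diamond, cross} and column 7 has {square, triangle, star, diamond, cross}, leaving only circle.
So row 2 reads: hexagon triangle star cross square diamond circle.

hexagon triangle star cross square diamond circle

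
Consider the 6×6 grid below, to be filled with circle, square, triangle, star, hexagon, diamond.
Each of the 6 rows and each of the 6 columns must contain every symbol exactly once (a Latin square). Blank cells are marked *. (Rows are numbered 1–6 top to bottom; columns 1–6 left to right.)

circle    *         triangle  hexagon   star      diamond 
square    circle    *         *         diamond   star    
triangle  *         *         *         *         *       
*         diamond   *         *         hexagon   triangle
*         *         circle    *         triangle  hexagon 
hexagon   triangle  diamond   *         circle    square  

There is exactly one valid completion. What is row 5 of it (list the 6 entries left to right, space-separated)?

diamond star circle square triangle hexagon

Row 1, column 2: row 1 has {circle, triangle, star, hexagon, diamond} and column 2 has {circle, triangle, diamond}, leaving only square.
Row 5, column 2: row 5 has {circle, triangle, hexagon} and column 2 has {circle, square, triangle, diamond}, leaving only star.
Row 5, column 1: row 5 has {circle, triangle, star, hexagon} and column 1 has {circle, square, triangle, hexagon}, leaving only diamond.
Row 5, column 4: row 5 has {circle, triangle, star, hexagon, diamond} and column 4 has {hexagon}, leaving only square.
So row 5 reads: diamond star circle square triangle hexagon.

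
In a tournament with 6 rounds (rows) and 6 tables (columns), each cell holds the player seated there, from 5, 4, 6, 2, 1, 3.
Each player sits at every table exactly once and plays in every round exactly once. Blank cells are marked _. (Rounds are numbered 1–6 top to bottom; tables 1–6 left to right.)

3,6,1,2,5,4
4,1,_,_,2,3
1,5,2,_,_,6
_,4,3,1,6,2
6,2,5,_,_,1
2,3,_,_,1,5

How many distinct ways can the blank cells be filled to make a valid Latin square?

2

Round 2, table 3: eliminating its round and table leaves {6}.
Round 2, table 4: eliminating its round and table leaves {5, 6}.
Round 3, table 4: eliminating its round and table leaves {4, 3}.
Round 3, table 5: eliminating its round and table leaves {4, 3}.
Round 4, table 1: eliminating its round and table leaves {5}.
Round 5, table 4: eliminating its round and table leaves {4, 3}.
Round 5, table 5: eliminating its round and table leaves {4, 3}.
Round 6, table 3: eliminating its round and table leaves {4, 6}.
Round 6, table 4: eliminating its round and table leaves {4, 6}.
Enumerating the assignments across these blanks that avoid any round or table repeat gives 2 completions.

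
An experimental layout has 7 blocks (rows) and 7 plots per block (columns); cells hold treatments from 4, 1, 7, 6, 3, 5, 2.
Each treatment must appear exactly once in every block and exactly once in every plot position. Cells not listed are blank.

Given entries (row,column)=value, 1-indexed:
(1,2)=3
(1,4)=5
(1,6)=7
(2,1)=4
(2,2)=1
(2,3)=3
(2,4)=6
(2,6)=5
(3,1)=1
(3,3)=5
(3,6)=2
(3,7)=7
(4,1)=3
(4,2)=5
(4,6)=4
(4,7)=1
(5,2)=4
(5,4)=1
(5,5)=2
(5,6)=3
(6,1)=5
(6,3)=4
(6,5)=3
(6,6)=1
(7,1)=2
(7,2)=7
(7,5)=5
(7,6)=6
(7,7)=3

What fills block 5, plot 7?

5

Block 1, plot 1: block 1 has {7, 3, 5} and plot 1 has {4, 1, 3, 5, 2}, leaving only 6.
Block 2, plot 5: block 2 has {4, 1, 6, 3, 5} and plot 5 has {3, 5, 2}, leaving only 7.
Block 2, plot 7: block 2 has {4, 1, 7, 6, 3, 5} and plot 7 has {1, 7, 3}, leaving only 2.
Block 1, plot 7: block 1 has {7, 6, 3, 5} and plot 7 has {1, 7, 3, 2}, leaving only 4.
Block 1, plot 5: block 1 has {4, 7, 6, 3, 5} and plot 5 has {7, 3, 5, 2}, leaving only 1.
Block 1, plot 3: block 1 has {4, 1, 7, 6, 3, 5} and plot 3 has {4, 3, 5}, leaving only 2.
Block 3, plot 2: block 3 has {1, 7, 5, 2} and plot 2 has {4, 1, 7, 3, 5}, leaving only 6.
Block 3, plot 5: block 3 has {1, 7, 6, 5, 2} and plot 5 has {1, 7, 3, 5, 2}, leaving only 4.
Block 3, plot 4: block 3 has {4, 1, 7, 6, 5, 2} and plot 4 has {1, 6, 5}, leaving only 3.
Block 4, plot 5: block 4 has {4, 1, 3, 5} and plot 5 has {4, 1, 7, 3, 5, 2}, leaving only 6.
Block 4, plot 3: block 4 has {4, 1, 6, 3, 5} and plot 3 has {4, 3, 5, 2}, leaving only 7.
Block 4, plot 4: block 4 has {4, 1, 7, 6, 3, 5} and plot 4 has {1, 6, 3, 5}, leaving only 2.
Block 5, plot 1: block 5 has {4, 1, 3, 2} and plot 1 has {4, 1, 6, 3, 5, 2}, leaving only 7.
Block 5, plot 3: block 5 has {4, 1, 7, 3, 2} and plot 3 has {4, 7, 3, 5, 2}, leaving only 6.
Block 5 already has {4, 1, 7, 6, 3, 2} and plot 7 already has {4, 1, 7, 3, 2}, so block 5, plot 7 must be 5.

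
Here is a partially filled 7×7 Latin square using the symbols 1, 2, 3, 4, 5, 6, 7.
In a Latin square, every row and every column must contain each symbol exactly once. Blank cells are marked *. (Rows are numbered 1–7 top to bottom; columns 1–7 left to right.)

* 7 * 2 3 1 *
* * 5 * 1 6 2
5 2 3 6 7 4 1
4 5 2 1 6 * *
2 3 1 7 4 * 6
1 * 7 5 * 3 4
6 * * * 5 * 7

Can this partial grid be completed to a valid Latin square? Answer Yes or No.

Row 1, column 1: row 1 together with column 1 already contain {1, 2, 3, 4, 5, 6, 7} — every symbol — so nothing can go there. The grid has no valid completion.

No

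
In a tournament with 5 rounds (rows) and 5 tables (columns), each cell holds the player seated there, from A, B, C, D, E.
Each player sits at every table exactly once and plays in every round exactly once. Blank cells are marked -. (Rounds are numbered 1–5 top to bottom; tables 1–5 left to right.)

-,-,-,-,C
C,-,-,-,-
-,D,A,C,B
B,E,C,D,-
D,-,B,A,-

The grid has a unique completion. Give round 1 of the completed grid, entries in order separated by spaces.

A B D E C

Round 3, table 1: round 3 has {A, B, C, D} and table 1 has {B, C, D}, leaving only E.
Round 1, table 1: round 1 has {C} and table 1 has {B, C, D, E}, leaving only A.
Round 1, table 2: round 1 has {A, C} and table 2 has {D, E}, leaving only B.
Round 1, table 4: round 1 has {A, B, C} and table 4 has {A, C, D}, leaving only E.
Round 1, table 3: round 1 has {A, B, C, E} and table 3 has {A, B, C}, leaving only D.
So round 1 reads: A B D E C.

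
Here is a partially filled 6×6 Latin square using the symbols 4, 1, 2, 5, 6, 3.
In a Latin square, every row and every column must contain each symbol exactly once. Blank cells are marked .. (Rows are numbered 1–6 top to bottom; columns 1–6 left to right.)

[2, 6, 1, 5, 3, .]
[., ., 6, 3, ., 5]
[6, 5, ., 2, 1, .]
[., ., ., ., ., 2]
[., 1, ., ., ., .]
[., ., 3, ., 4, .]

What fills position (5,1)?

Row 1, column 6: row 1 has {1, 2, 5, 6, 3} and column 6 has {2, 5}, leaving only 4.
Row 2, column 5: row 2 has {5, 6, 3} and column 5 has {4, 1, 3}, leaving only 2.
Row 2, column 2: row 2 has {2, 5, 6, 3} and column 2 has {1, 5, 6}, leaving only 4.
Row 2, column 1: row 2 has {4, 2, 5, 6, 3} and column 1 has {2, 6}, leaving only 1.
Row 3, column 3: row 3 has {1, 2, 5, 6} and column 3 has {1, 6, 3}, leaving only 4.
Row 3, column 6: row 3 has {4, 1, 2, 5, 6} and column 6 has {4, 2, 5}, leaving only 3.
Row 4, column 2: row 4 has {2} and column 2 has {4, 1, 5, 6}, leaving only 3.
Row 4, column 3: row 4 has {2, 3} and column 3 has {4, 1, 6, 3}, leaving only 5.
Row 4, column 1: row 4 has {2, 5, 3} and column 1 has {1, 2, 6}, leaving only 4.
Row 4, column 5: row 4 has {4, 2, 5, 3} and column 5 has {4, 1, 2, 3}, leaving only 6.
Row 4, column 4: row 4 has {4, 2, 5, 6, 3} and column 4 has {2, 5, 3}, leaving only 1.
Row 5, column 3: row 5 has {1} and column 3 has {4, 1, 5, 6, 3}, leaving only 2.
Row 5, column 5: row 5 has {1, 2} and column 5 has {4, 1, 2, 6, 3}, leaving only 5.
Row 5 already has {1, 2, 5} and column 1 already has {4, 1, 2, 6}, so row 5, column 1 must be 3.

3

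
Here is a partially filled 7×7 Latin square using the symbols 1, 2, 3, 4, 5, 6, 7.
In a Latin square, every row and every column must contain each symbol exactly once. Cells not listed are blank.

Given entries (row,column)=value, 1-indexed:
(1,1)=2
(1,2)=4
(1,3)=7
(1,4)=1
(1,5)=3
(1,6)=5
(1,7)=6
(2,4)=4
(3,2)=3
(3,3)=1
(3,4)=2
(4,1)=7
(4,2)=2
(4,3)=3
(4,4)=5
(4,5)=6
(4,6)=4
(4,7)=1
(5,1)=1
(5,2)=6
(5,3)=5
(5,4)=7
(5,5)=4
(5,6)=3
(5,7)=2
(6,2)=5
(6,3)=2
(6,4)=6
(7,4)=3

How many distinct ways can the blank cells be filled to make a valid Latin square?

Row 2, column 1: eliminating its row and column leaves {3, 5, 6}.
Row 2, column 2: eliminating its row and column leaves {1, 7}.
Row 2, column 3: eliminating its row and column leaves {6}.
Row 2, column 5: eliminating its row and column leaves {1, 2, 5, 7}.
Row 2, column 6: eliminating its row and column leaves {1, 2, 6, 7}.
Row 2, column 7: eliminating its row and column leaves {3, 5, 7}.
Row 3, column 1: eliminating its row and column leaves {4, 5, 6}.
Row 3, column 5: eliminating its row and column leaves {5, 7}.
Row 3, column 6: eliminating its row and column leaves {6, 7}.
Row 3, column 7: eliminating its row and column leaves {4, 5, 7}.
Row 6, column 1: eliminating its row and column leaves {3, 4}.
Row 6, column 5: eliminating its row and column leaves {1, 7}.
Row 6, column 6: eliminating its row and column leaves {1, 7}.
Row 6, column 7: eliminating its row and column leaves {3, 4, 7}.
Row 7, column 1: eliminating its row and column leaves {4, 5, 6}.
Row 7, column 2: eliminating its row and column leaves {1, 7}.
Row 7, column 3: eliminating its row and column leaves {4, 6}.
Row 7, column 5: eliminating its row and column leaves {1, 2, 5, 7}.
Row 7, column 6: eliminating its row and column leaves {1, 2, 6, 7}.
Row 7, column 7: eliminating its row and column leaves {4, 5, 7}.
Enumerating the assignments across these blanks that avoid any row or column repeat gives 8 completions.

8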